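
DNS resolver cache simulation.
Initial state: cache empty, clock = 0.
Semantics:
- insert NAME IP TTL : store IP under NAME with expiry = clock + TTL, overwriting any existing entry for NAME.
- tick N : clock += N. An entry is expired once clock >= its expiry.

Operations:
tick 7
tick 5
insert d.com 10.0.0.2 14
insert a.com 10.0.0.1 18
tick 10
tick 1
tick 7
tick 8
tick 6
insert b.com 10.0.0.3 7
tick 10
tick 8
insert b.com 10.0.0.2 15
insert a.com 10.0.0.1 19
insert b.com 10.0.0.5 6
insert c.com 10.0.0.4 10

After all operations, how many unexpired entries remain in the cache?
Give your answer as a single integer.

Op 1: tick 7 -> clock=7.
Op 2: tick 5 -> clock=12.
Op 3: insert d.com -> 10.0.0.2 (expiry=12+14=26). clock=12
Op 4: insert a.com -> 10.0.0.1 (expiry=12+18=30). clock=12
Op 5: tick 10 -> clock=22.
Op 6: tick 1 -> clock=23.
Op 7: tick 7 -> clock=30. purged={a.com,d.com}
Op 8: tick 8 -> clock=38.
Op 9: tick 6 -> clock=44.
Op 10: insert b.com -> 10.0.0.3 (expiry=44+7=51). clock=44
Op 11: tick 10 -> clock=54. purged={b.com}
Op 12: tick 8 -> clock=62.
Op 13: insert b.com -> 10.0.0.2 (expiry=62+15=77). clock=62
Op 14: insert a.com -> 10.0.0.1 (expiry=62+19=81). clock=62
Op 15: insert b.com -> 10.0.0.5 (expiry=62+6=68). clock=62
Op 16: insert c.com -> 10.0.0.4 (expiry=62+10=72). clock=62
Final cache (unexpired): {a.com,b.com,c.com} -> size=3

Answer: 3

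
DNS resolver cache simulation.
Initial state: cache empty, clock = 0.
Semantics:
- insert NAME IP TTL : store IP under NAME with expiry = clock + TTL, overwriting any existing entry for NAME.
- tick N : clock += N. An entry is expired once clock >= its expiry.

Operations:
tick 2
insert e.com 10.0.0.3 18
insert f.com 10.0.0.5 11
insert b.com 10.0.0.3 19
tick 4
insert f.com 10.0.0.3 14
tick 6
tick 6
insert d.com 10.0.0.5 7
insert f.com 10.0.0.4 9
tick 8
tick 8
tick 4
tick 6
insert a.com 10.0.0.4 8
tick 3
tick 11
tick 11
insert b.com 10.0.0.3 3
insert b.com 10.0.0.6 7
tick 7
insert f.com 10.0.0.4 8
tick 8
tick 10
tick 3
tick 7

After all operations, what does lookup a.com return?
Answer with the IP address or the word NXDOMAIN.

Answer: NXDOMAIN

Derivation:
Op 1: tick 2 -> clock=2.
Op 2: insert e.com -> 10.0.0.3 (expiry=2+18=20). clock=2
Op 3: insert f.com -> 10.0.0.5 (expiry=2+11=13). clock=2
Op 4: insert b.com -> 10.0.0.3 (expiry=2+19=21). clock=2
Op 5: tick 4 -> clock=6.
Op 6: insert f.com -> 10.0.0.3 (expiry=6+14=20). clock=6
Op 7: tick 6 -> clock=12.
Op 8: tick 6 -> clock=18.
Op 9: insert d.com -> 10.0.0.5 (expiry=18+7=25). clock=18
Op 10: insert f.com -> 10.0.0.4 (expiry=18+9=27). clock=18
Op 11: tick 8 -> clock=26. purged={b.com,d.com,e.com}
Op 12: tick 8 -> clock=34. purged={f.com}
Op 13: tick 4 -> clock=38.
Op 14: tick 6 -> clock=44.
Op 15: insert a.com -> 10.0.0.4 (expiry=44+8=52). clock=44
Op 16: tick 3 -> clock=47.
Op 17: tick 11 -> clock=58. purged={a.com}
Op 18: tick 11 -> clock=69.
Op 19: insert b.com -> 10.0.0.3 (expiry=69+3=72). clock=69
Op 20: insert b.com -> 10.0.0.6 (expiry=69+7=76). clock=69
Op 21: tick 7 -> clock=76. purged={b.com}
Op 22: insert f.com -> 10.0.0.4 (expiry=76+8=84). clock=76
Op 23: tick 8 -> clock=84. purged={f.com}
Op 24: tick 10 -> clock=94.
Op 25: tick 3 -> clock=97.
Op 26: tick 7 -> clock=104.
lookup a.com: not in cache (expired or never inserted)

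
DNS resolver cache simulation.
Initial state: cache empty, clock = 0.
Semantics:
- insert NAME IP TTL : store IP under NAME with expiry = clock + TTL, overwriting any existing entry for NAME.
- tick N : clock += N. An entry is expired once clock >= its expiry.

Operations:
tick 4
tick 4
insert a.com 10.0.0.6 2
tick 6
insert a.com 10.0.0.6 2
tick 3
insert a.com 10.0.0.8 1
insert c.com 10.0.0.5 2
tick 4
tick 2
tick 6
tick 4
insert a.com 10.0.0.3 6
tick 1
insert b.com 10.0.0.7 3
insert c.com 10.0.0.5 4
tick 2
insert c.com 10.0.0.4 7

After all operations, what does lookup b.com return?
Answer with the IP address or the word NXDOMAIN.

Answer: 10.0.0.7

Derivation:
Op 1: tick 4 -> clock=4.
Op 2: tick 4 -> clock=8.
Op 3: insert a.com -> 10.0.0.6 (expiry=8+2=10). clock=8
Op 4: tick 6 -> clock=14. purged={a.com}
Op 5: insert a.com -> 10.0.0.6 (expiry=14+2=16). clock=14
Op 6: tick 3 -> clock=17. purged={a.com}
Op 7: insert a.com -> 10.0.0.8 (expiry=17+1=18). clock=17
Op 8: insert c.com -> 10.0.0.5 (expiry=17+2=19). clock=17
Op 9: tick 4 -> clock=21. purged={a.com,c.com}
Op 10: tick 2 -> clock=23.
Op 11: tick 6 -> clock=29.
Op 12: tick 4 -> clock=33.
Op 13: insert a.com -> 10.0.0.3 (expiry=33+6=39). clock=33
Op 14: tick 1 -> clock=34.
Op 15: insert b.com -> 10.0.0.7 (expiry=34+3=37). clock=34
Op 16: insert c.com -> 10.0.0.5 (expiry=34+4=38). clock=34
Op 17: tick 2 -> clock=36.
Op 18: insert c.com -> 10.0.0.4 (expiry=36+7=43). clock=36
lookup b.com: present, ip=10.0.0.7 expiry=37 > clock=36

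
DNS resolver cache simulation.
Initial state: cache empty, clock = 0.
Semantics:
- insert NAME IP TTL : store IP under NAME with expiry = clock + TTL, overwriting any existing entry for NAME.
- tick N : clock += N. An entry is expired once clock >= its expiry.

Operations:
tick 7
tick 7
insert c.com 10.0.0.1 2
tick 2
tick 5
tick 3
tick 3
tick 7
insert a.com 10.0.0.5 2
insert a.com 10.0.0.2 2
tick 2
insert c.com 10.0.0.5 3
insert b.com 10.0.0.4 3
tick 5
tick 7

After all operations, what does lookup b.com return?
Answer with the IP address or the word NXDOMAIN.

Op 1: tick 7 -> clock=7.
Op 2: tick 7 -> clock=14.
Op 3: insert c.com -> 10.0.0.1 (expiry=14+2=16). clock=14
Op 4: tick 2 -> clock=16. purged={c.com}
Op 5: tick 5 -> clock=21.
Op 6: tick 3 -> clock=24.
Op 7: tick 3 -> clock=27.
Op 8: tick 7 -> clock=34.
Op 9: insert a.com -> 10.0.0.5 (expiry=34+2=36). clock=34
Op 10: insert a.com -> 10.0.0.2 (expiry=34+2=36). clock=34
Op 11: tick 2 -> clock=36. purged={a.com}
Op 12: insert c.com -> 10.0.0.5 (expiry=36+3=39). clock=36
Op 13: insert b.com -> 10.0.0.4 (expiry=36+3=39). clock=36
Op 14: tick 5 -> clock=41. purged={b.com,c.com}
Op 15: tick 7 -> clock=48.
lookup b.com: not in cache (expired or never inserted)

Answer: NXDOMAIN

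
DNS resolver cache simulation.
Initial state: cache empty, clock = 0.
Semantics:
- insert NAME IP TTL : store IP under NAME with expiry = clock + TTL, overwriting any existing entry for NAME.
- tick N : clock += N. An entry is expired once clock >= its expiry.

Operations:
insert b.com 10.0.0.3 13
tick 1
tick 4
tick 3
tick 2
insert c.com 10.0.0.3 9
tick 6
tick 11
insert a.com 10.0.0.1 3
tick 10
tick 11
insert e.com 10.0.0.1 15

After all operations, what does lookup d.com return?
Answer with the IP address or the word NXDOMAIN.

Op 1: insert b.com -> 10.0.0.3 (expiry=0+13=13). clock=0
Op 2: tick 1 -> clock=1.
Op 3: tick 4 -> clock=5.
Op 4: tick 3 -> clock=8.
Op 5: tick 2 -> clock=10.
Op 6: insert c.com -> 10.0.0.3 (expiry=10+9=19). clock=10
Op 7: tick 6 -> clock=16. purged={b.com}
Op 8: tick 11 -> clock=27. purged={c.com}
Op 9: insert a.com -> 10.0.0.1 (expiry=27+3=30). clock=27
Op 10: tick 10 -> clock=37. purged={a.com}
Op 11: tick 11 -> clock=48.
Op 12: insert e.com -> 10.0.0.1 (expiry=48+15=63). clock=48
lookup d.com: not in cache (expired or never inserted)

Answer: NXDOMAIN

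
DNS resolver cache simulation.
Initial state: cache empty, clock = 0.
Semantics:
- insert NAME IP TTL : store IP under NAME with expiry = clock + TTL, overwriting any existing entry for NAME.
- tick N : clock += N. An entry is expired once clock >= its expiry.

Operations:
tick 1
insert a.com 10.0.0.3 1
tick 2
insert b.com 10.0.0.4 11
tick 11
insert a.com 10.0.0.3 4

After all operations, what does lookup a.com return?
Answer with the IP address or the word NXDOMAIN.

Op 1: tick 1 -> clock=1.
Op 2: insert a.com -> 10.0.0.3 (expiry=1+1=2). clock=1
Op 3: tick 2 -> clock=3. purged={a.com}
Op 4: insert b.com -> 10.0.0.4 (expiry=3+11=14). clock=3
Op 5: tick 11 -> clock=14. purged={b.com}
Op 6: insert a.com -> 10.0.0.3 (expiry=14+4=18). clock=14
lookup a.com: present, ip=10.0.0.3 expiry=18 > clock=14

Answer: 10.0.0.3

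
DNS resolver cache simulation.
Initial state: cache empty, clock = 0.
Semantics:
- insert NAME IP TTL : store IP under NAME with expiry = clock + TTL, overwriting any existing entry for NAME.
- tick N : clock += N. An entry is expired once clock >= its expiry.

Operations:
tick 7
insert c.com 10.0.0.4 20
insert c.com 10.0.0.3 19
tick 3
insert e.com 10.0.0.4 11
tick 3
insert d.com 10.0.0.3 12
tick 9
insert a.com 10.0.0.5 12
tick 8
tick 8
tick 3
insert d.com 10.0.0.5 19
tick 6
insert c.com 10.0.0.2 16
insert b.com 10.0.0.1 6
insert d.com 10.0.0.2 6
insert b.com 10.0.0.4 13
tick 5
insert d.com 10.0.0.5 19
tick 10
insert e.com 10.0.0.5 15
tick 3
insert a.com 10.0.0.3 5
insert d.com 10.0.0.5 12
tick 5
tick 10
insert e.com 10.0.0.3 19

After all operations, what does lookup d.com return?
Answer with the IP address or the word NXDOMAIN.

Answer: NXDOMAIN

Derivation:
Op 1: tick 7 -> clock=7.
Op 2: insert c.com -> 10.0.0.4 (expiry=7+20=27). clock=7
Op 3: insert c.com -> 10.0.0.3 (expiry=7+19=26). clock=7
Op 4: tick 3 -> clock=10.
Op 5: insert e.com -> 10.0.0.4 (expiry=10+11=21). clock=10
Op 6: tick 3 -> clock=13.
Op 7: insert d.com -> 10.0.0.3 (expiry=13+12=25). clock=13
Op 8: tick 9 -> clock=22. purged={e.com}
Op 9: insert a.com -> 10.0.0.5 (expiry=22+12=34). clock=22
Op 10: tick 8 -> clock=30. purged={c.com,d.com}
Op 11: tick 8 -> clock=38. purged={a.com}
Op 12: tick 3 -> clock=41.
Op 13: insert d.com -> 10.0.0.5 (expiry=41+19=60). clock=41
Op 14: tick 6 -> clock=47.
Op 15: insert c.com -> 10.0.0.2 (expiry=47+16=63). clock=47
Op 16: insert b.com -> 10.0.0.1 (expiry=47+6=53). clock=47
Op 17: insert d.com -> 10.0.0.2 (expiry=47+6=53). clock=47
Op 18: insert b.com -> 10.0.0.4 (expiry=47+13=60). clock=47
Op 19: tick 5 -> clock=52.
Op 20: insert d.com -> 10.0.0.5 (expiry=52+19=71). clock=52
Op 21: tick 10 -> clock=62. purged={b.com}
Op 22: insert e.com -> 10.0.0.5 (expiry=62+15=77). clock=62
Op 23: tick 3 -> clock=65. purged={c.com}
Op 24: insert a.com -> 10.0.0.3 (expiry=65+5=70). clock=65
Op 25: insert d.com -> 10.0.0.5 (expiry=65+12=77). clock=65
Op 26: tick 5 -> clock=70. purged={a.com}
Op 27: tick 10 -> clock=80. purged={d.com,e.com}
Op 28: insert e.com -> 10.0.0.3 (expiry=80+19=99). clock=80
lookup d.com: not in cache (expired or never inserted)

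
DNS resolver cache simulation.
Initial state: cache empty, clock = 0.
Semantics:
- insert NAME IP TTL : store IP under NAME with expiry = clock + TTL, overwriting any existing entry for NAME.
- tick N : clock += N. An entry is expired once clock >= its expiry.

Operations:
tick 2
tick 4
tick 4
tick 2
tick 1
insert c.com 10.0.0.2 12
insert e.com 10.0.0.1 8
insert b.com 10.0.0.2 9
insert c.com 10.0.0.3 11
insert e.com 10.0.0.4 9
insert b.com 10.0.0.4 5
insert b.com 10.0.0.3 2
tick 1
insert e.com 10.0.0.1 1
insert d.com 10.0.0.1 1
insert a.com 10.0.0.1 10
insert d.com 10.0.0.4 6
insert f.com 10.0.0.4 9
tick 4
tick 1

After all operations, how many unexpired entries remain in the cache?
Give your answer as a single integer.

Answer: 4

Derivation:
Op 1: tick 2 -> clock=2.
Op 2: tick 4 -> clock=6.
Op 3: tick 4 -> clock=10.
Op 4: tick 2 -> clock=12.
Op 5: tick 1 -> clock=13.
Op 6: insert c.com -> 10.0.0.2 (expiry=13+12=25). clock=13
Op 7: insert e.com -> 10.0.0.1 (expiry=13+8=21). clock=13
Op 8: insert b.com -> 10.0.0.2 (expiry=13+9=22). clock=13
Op 9: insert c.com -> 10.0.0.3 (expiry=13+11=24). clock=13
Op 10: insert e.com -> 10.0.0.4 (expiry=13+9=22). clock=13
Op 11: insert b.com -> 10.0.0.4 (expiry=13+5=18). clock=13
Op 12: insert b.com -> 10.0.0.3 (expiry=13+2=15). clock=13
Op 13: tick 1 -> clock=14.
Op 14: insert e.com -> 10.0.0.1 (expiry=14+1=15). clock=14
Op 15: insert d.com -> 10.0.0.1 (expiry=14+1=15). clock=14
Op 16: insert a.com -> 10.0.0.1 (expiry=14+10=24). clock=14
Op 17: insert d.com -> 10.0.0.4 (expiry=14+6=20). clock=14
Op 18: insert f.com -> 10.0.0.4 (expiry=14+9=23). clock=14
Op 19: tick 4 -> clock=18. purged={b.com,e.com}
Op 20: tick 1 -> clock=19.
Final cache (unexpired): {a.com,c.com,d.com,f.com} -> size=4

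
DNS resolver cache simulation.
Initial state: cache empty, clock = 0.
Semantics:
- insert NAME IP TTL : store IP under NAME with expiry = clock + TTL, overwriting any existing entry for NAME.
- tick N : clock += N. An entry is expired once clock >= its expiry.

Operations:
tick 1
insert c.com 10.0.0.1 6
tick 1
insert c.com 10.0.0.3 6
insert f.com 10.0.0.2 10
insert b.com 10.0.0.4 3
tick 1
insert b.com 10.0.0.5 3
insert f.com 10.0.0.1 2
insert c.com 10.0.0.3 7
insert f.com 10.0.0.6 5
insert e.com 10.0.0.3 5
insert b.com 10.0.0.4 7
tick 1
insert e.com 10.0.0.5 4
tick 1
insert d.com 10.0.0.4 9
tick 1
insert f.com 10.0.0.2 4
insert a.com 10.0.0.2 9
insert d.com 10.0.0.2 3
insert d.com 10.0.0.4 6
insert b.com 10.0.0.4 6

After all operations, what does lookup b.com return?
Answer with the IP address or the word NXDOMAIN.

Answer: 10.0.0.4

Derivation:
Op 1: tick 1 -> clock=1.
Op 2: insert c.com -> 10.0.0.1 (expiry=1+6=7). clock=1
Op 3: tick 1 -> clock=2.
Op 4: insert c.com -> 10.0.0.3 (expiry=2+6=8). clock=2
Op 5: insert f.com -> 10.0.0.2 (expiry=2+10=12). clock=2
Op 6: insert b.com -> 10.0.0.4 (expiry=2+3=5). clock=2
Op 7: tick 1 -> clock=3.
Op 8: insert b.com -> 10.0.0.5 (expiry=3+3=6). clock=3
Op 9: insert f.com -> 10.0.0.1 (expiry=3+2=5). clock=3
Op 10: insert c.com -> 10.0.0.3 (expiry=3+7=10). clock=3
Op 11: insert f.com -> 10.0.0.6 (expiry=3+5=8). clock=3
Op 12: insert e.com -> 10.0.0.3 (expiry=3+5=8). clock=3
Op 13: insert b.com -> 10.0.0.4 (expiry=3+7=10). clock=3
Op 14: tick 1 -> clock=4.
Op 15: insert e.com -> 10.0.0.5 (expiry=4+4=8). clock=4
Op 16: tick 1 -> clock=5.
Op 17: insert d.com -> 10.0.0.4 (expiry=5+9=14). clock=5
Op 18: tick 1 -> clock=6.
Op 19: insert f.com -> 10.0.0.2 (expiry=6+4=10). clock=6
Op 20: insert a.com -> 10.0.0.2 (expiry=6+9=15). clock=6
Op 21: insert d.com -> 10.0.0.2 (expiry=6+3=9). clock=6
Op 22: insert d.com -> 10.0.0.4 (expiry=6+6=12). clock=6
Op 23: insert b.com -> 10.0.0.4 (expiry=6+6=12). clock=6
lookup b.com: present, ip=10.0.0.4 expiry=12 > clock=6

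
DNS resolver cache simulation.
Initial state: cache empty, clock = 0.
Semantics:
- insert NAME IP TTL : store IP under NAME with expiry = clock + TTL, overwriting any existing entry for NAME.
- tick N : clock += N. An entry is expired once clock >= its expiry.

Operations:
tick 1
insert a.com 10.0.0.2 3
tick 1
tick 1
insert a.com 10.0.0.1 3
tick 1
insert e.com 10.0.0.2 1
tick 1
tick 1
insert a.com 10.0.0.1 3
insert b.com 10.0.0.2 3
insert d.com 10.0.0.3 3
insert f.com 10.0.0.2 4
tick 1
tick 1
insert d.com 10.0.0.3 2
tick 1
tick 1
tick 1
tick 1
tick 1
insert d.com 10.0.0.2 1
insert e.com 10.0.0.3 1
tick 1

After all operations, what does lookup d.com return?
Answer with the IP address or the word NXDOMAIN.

Answer: NXDOMAIN

Derivation:
Op 1: tick 1 -> clock=1.
Op 2: insert a.com -> 10.0.0.2 (expiry=1+3=4). clock=1
Op 3: tick 1 -> clock=2.
Op 4: tick 1 -> clock=3.
Op 5: insert a.com -> 10.0.0.1 (expiry=3+3=6). clock=3
Op 6: tick 1 -> clock=4.
Op 7: insert e.com -> 10.0.0.2 (expiry=4+1=5). clock=4
Op 8: tick 1 -> clock=5. purged={e.com}
Op 9: tick 1 -> clock=6. purged={a.com}
Op 10: insert a.com -> 10.0.0.1 (expiry=6+3=9). clock=6
Op 11: insert b.com -> 10.0.0.2 (expiry=6+3=9). clock=6
Op 12: insert d.com -> 10.0.0.3 (expiry=6+3=9). clock=6
Op 13: insert f.com -> 10.0.0.2 (expiry=6+4=10). clock=6
Op 14: tick 1 -> clock=7.
Op 15: tick 1 -> clock=8.
Op 16: insert d.com -> 10.0.0.3 (expiry=8+2=10). clock=8
Op 17: tick 1 -> clock=9. purged={a.com,b.com}
Op 18: tick 1 -> clock=10. purged={d.com,f.com}
Op 19: tick 1 -> clock=11.
Op 20: tick 1 -> clock=12.
Op 21: tick 1 -> clock=13.
Op 22: insert d.com -> 10.0.0.2 (expiry=13+1=14). clock=13
Op 23: insert e.com -> 10.0.0.3 (expiry=13+1=14). clock=13
Op 24: tick 1 -> clock=14. purged={d.com,e.com}
lookup d.com: not in cache (expired or never inserted)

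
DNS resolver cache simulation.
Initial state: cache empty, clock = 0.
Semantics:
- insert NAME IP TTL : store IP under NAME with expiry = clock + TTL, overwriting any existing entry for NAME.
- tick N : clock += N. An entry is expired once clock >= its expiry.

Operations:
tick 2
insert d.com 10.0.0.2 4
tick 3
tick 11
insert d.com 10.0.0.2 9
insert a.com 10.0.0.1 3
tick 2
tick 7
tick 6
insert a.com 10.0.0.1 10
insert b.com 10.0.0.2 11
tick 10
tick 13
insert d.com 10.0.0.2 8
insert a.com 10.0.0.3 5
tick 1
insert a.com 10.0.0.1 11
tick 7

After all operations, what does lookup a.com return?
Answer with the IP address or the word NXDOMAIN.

Answer: 10.0.0.1

Derivation:
Op 1: tick 2 -> clock=2.
Op 2: insert d.com -> 10.0.0.2 (expiry=2+4=6). clock=2
Op 3: tick 3 -> clock=5.
Op 4: tick 11 -> clock=16. purged={d.com}
Op 5: insert d.com -> 10.0.0.2 (expiry=16+9=25). clock=16
Op 6: insert a.com -> 10.0.0.1 (expiry=16+3=19). clock=16
Op 7: tick 2 -> clock=18.
Op 8: tick 7 -> clock=25. purged={a.com,d.com}
Op 9: tick 6 -> clock=31.
Op 10: insert a.com -> 10.0.0.1 (expiry=31+10=41). clock=31
Op 11: insert b.com -> 10.0.0.2 (expiry=31+11=42). clock=31
Op 12: tick 10 -> clock=41. purged={a.com}
Op 13: tick 13 -> clock=54. purged={b.com}
Op 14: insert d.com -> 10.0.0.2 (expiry=54+8=62). clock=54
Op 15: insert a.com -> 10.0.0.3 (expiry=54+5=59). clock=54
Op 16: tick 1 -> clock=55.
Op 17: insert a.com -> 10.0.0.1 (expiry=55+11=66). clock=55
Op 18: tick 7 -> clock=62. purged={d.com}
lookup a.com: present, ip=10.0.0.1 expiry=66 > clock=62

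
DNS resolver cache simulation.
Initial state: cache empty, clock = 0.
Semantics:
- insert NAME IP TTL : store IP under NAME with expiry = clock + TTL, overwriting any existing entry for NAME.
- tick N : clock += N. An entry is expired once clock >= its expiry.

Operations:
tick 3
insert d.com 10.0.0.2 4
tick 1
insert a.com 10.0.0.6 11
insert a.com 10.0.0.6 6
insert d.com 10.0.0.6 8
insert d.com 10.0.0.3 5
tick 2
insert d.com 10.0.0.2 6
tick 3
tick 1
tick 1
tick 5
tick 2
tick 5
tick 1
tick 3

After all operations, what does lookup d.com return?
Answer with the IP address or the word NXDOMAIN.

Answer: NXDOMAIN

Derivation:
Op 1: tick 3 -> clock=3.
Op 2: insert d.com -> 10.0.0.2 (expiry=3+4=7). clock=3
Op 3: tick 1 -> clock=4.
Op 4: insert a.com -> 10.0.0.6 (expiry=4+11=15). clock=4
Op 5: insert a.com -> 10.0.0.6 (expiry=4+6=10). clock=4
Op 6: insert d.com -> 10.0.0.6 (expiry=4+8=12). clock=4
Op 7: insert d.com -> 10.0.0.3 (expiry=4+5=9). clock=4
Op 8: tick 2 -> clock=6.
Op 9: insert d.com -> 10.0.0.2 (expiry=6+6=12). clock=6
Op 10: tick 3 -> clock=9.
Op 11: tick 1 -> clock=10. purged={a.com}
Op 12: tick 1 -> clock=11.
Op 13: tick 5 -> clock=16. purged={d.com}
Op 14: tick 2 -> clock=18.
Op 15: tick 5 -> clock=23.
Op 16: tick 1 -> clock=24.
Op 17: tick 3 -> clock=27.
lookup d.com: not in cache (expired or never inserted)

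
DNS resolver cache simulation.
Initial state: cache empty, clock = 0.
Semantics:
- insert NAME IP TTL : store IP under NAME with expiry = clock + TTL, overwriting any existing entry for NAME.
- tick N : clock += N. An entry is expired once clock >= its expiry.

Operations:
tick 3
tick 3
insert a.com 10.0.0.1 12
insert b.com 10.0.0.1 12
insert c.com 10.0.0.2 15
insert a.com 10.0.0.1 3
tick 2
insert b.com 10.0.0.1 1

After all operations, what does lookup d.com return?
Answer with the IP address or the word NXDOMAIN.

Op 1: tick 3 -> clock=3.
Op 2: tick 3 -> clock=6.
Op 3: insert a.com -> 10.0.0.1 (expiry=6+12=18). clock=6
Op 4: insert b.com -> 10.0.0.1 (expiry=6+12=18). clock=6
Op 5: insert c.com -> 10.0.0.2 (expiry=6+15=21). clock=6
Op 6: insert a.com -> 10.0.0.1 (expiry=6+3=9). clock=6
Op 7: tick 2 -> clock=8.
Op 8: insert b.com -> 10.0.0.1 (expiry=8+1=9). clock=8
lookup d.com: not in cache (expired or never inserted)

Answer: NXDOMAIN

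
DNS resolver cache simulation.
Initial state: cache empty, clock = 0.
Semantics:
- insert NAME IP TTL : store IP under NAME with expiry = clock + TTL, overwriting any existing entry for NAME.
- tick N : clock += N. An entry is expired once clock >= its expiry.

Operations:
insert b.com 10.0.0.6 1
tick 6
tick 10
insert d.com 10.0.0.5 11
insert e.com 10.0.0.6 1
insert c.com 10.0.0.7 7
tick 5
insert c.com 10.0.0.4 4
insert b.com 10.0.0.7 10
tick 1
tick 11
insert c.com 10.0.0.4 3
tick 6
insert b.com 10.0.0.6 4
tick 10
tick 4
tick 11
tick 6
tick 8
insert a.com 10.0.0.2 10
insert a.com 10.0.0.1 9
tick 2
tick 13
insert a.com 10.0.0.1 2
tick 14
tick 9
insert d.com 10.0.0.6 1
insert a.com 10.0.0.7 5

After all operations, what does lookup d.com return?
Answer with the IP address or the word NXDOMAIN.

Op 1: insert b.com -> 10.0.0.6 (expiry=0+1=1). clock=0
Op 2: tick 6 -> clock=6. purged={b.com}
Op 3: tick 10 -> clock=16.
Op 4: insert d.com -> 10.0.0.5 (expiry=16+11=27). clock=16
Op 5: insert e.com -> 10.0.0.6 (expiry=16+1=17). clock=16
Op 6: insert c.com -> 10.0.0.7 (expiry=16+7=23). clock=16
Op 7: tick 5 -> clock=21. purged={e.com}
Op 8: insert c.com -> 10.0.0.4 (expiry=21+4=25). clock=21
Op 9: insert b.com -> 10.0.0.7 (expiry=21+10=31). clock=21
Op 10: tick 1 -> clock=22.
Op 11: tick 11 -> clock=33. purged={b.com,c.com,d.com}
Op 12: insert c.com -> 10.0.0.4 (expiry=33+3=36). clock=33
Op 13: tick 6 -> clock=39. purged={c.com}
Op 14: insert b.com -> 10.0.0.6 (expiry=39+4=43). clock=39
Op 15: tick 10 -> clock=49. purged={b.com}
Op 16: tick 4 -> clock=53.
Op 17: tick 11 -> clock=64.
Op 18: tick 6 -> clock=70.
Op 19: tick 8 -> clock=78.
Op 20: insert a.com -> 10.0.0.2 (expiry=78+10=88). clock=78
Op 21: insert a.com -> 10.0.0.1 (expiry=78+9=87). clock=78
Op 22: tick 2 -> clock=80.
Op 23: tick 13 -> clock=93. purged={a.com}
Op 24: insert a.com -> 10.0.0.1 (expiry=93+2=95). clock=93
Op 25: tick 14 -> clock=107. purged={a.com}
Op 26: tick 9 -> clock=116.
Op 27: insert d.com -> 10.0.0.6 (expiry=116+1=117). clock=116
Op 28: insert a.com -> 10.0.0.7 (expiry=116+5=121). clock=116
lookup d.com: present, ip=10.0.0.6 expiry=117 > clock=116

Answer: 10.0.0.6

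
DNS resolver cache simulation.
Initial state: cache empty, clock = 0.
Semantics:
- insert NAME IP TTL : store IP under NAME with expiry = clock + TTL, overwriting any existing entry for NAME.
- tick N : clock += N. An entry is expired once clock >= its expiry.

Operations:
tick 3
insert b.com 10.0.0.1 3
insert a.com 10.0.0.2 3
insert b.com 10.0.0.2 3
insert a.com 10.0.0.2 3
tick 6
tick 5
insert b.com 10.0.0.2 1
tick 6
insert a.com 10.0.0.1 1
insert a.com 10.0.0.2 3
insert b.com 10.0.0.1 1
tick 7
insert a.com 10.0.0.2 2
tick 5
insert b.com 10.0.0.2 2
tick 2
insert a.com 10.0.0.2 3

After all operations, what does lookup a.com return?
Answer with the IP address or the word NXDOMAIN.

Answer: 10.0.0.2

Derivation:
Op 1: tick 3 -> clock=3.
Op 2: insert b.com -> 10.0.0.1 (expiry=3+3=6). clock=3
Op 3: insert a.com -> 10.0.0.2 (expiry=3+3=6). clock=3
Op 4: insert b.com -> 10.0.0.2 (expiry=3+3=6). clock=3
Op 5: insert a.com -> 10.0.0.2 (expiry=3+3=6). clock=3
Op 6: tick 6 -> clock=9. purged={a.com,b.com}
Op 7: tick 5 -> clock=14.
Op 8: insert b.com -> 10.0.0.2 (expiry=14+1=15). clock=14
Op 9: tick 6 -> clock=20. purged={b.com}
Op 10: insert a.com -> 10.0.0.1 (expiry=20+1=21). clock=20
Op 11: insert a.com -> 10.0.0.2 (expiry=20+3=23). clock=20
Op 12: insert b.com -> 10.0.0.1 (expiry=20+1=21). clock=20
Op 13: tick 7 -> clock=27. purged={a.com,b.com}
Op 14: insert a.com -> 10.0.0.2 (expiry=27+2=29). clock=27
Op 15: tick 5 -> clock=32. purged={a.com}
Op 16: insert b.com -> 10.0.0.2 (expiry=32+2=34). clock=32
Op 17: tick 2 -> clock=34. purged={b.com}
Op 18: insert a.com -> 10.0.0.2 (expiry=34+3=37). clock=34
lookup a.com: present, ip=10.0.0.2 expiry=37 > clock=34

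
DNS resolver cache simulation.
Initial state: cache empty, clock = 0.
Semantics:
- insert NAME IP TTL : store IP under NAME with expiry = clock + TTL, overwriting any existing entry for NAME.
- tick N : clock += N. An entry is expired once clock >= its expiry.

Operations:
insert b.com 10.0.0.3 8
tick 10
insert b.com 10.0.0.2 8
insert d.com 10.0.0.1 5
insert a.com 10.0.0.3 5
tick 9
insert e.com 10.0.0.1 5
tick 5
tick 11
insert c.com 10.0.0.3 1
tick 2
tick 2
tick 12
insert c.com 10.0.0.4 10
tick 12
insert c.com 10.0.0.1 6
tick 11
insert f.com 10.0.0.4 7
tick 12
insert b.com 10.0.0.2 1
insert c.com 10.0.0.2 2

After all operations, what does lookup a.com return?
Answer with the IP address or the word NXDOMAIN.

Op 1: insert b.com -> 10.0.0.3 (expiry=0+8=8). clock=0
Op 2: tick 10 -> clock=10. purged={b.com}
Op 3: insert b.com -> 10.0.0.2 (expiry=10+8=18). clock=10
Op 4: insert d.com -> 10.0.0.1 (expiry=10+5=15). clock=10
Op 5: insert a.com -> 10.0.0.3 (expiry=10+5=15). clock=10
Op 6: tick 9 -> clock=19. purged={a.com,b.com,d.com}
Op 7: insert e.com -> 10.0.0.1 (expiry=19+5=24). clock=19
Op 8: tick 5 -> clock=24. purged={e.com}
Op 9: tick 11 -> clock=35.
Op 10: insert c.com -> 10.0.0.3 (expiry=35+1=36). clock=35
Op 11: tick 2 -> clock=37. purged={c.com}
Op 12: tick 2 -> clock=39.
Op 13: tick 12 -> clock=51.
Op 14: insert c.com -> 10.0.0.4 (expiry=51+10=61). clock=51
Op 15: tick 12 -> clock=63. purged={c.com}
Op 16: insert c.com -> 10.0.0.1 (expiry=63+6=69). clock=63
Op 17: tick 11 -> clock=74. purged={c.com}
Op 18: insert f.com -> 10.0.0.4 (expiry=74+7=81). clock=74
Op 19: tick 12 -> clock=86. purged={f.com}
Op 20: insert b.com -> 10.0.0.2 (expiry=86+1=87). clock=86
Op 21: insert c.com -> 10.0.0.2 (expiry=86+2=88). clock=86
lookup a.com: not in cache (expired or never inserted)

Answer: NXDOMAIN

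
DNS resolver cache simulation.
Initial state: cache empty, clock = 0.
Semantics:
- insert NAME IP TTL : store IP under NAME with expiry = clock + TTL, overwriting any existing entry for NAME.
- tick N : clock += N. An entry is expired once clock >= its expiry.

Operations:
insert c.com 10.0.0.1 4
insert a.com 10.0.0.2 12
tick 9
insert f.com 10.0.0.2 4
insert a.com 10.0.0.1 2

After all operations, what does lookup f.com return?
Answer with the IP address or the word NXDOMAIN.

Answer: 10.0.0.2

Derivation:
Op 1: insert c.com -> 10.0.0.1 (expiry=0+4=4). clock=0
Op 2: insert a.com -> 10.0.0.2 (expiry=0+12=12). clock=0
Op 3: tick 9 -> clock=9. purged={c.com}
Op 4: insert f.com -> 10.0.0.2 (expiry=9+4=13). clock=9
Op 5: insert a.com -> 10.0.0.1 (expiry=9+2=11). clock=9
lookup f.com: present, ip=10.0.0.2 expiry=13 > clock=9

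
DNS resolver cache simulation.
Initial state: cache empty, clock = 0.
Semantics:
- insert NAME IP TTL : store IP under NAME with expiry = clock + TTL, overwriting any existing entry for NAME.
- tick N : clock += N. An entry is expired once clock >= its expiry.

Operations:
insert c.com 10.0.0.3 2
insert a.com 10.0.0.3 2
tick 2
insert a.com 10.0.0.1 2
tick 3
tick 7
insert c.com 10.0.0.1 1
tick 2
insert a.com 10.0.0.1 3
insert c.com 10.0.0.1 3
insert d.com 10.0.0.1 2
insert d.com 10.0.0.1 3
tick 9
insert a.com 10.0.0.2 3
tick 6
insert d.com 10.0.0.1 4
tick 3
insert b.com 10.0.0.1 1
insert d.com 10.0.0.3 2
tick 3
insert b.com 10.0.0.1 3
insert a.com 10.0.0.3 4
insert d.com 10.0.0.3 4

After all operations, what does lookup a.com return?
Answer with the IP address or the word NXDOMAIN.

Op 1: insert c.com -> 10.0.0.3 (expiry=0+2=2). clock=0
Op 2: insert a.com -> 10.0.0.3 (expiry=0+2=2). clock=0
Op 3: tick 2 -> clock=2. purged={a.com,c.com}
Op 4: insert a.com -> 10.0.0.1 (expiry=2+2=4). clock=2
Op 5: tick 3 -> clock=5. purged={a.com}
Op 6: tick 7 -> clock=12.
Op 7: insert c.com -> 10.0.0.1 (expiry=12+1=13). clock=12
Op 8: tick 2 -> clock=14. purged={c.com}
Op 9: insert a.com -> 10.0.0.1 (expiry=14+3=17). clock=14
Op 10: insert c.com -> 10.0.0.1 (expiry=14+3=17). clock=14
Op 11: insert d.com -> 10.0.0.1 (expiry=14+2=16). clock=14
Op 12: insert d.com -> 10.0.0.1 (expiry=14+3=17). clock=14
Op 13: tick 9 -> clock=23. purged={a.com,c.com,d.com}
Op 14: insert a.com -> 10.0.0.2 (expiry=23+3=26). clock=23
Op 15: tick 6 -> clock=29. purged={a.com}
Op 16: insert d.com -> 10.0.0.1 (expiry=29+4=33). clock=29
Op 17: tick 3 -> clock=32.
Op 18: insert b.com -> 10.0.0.1 (expiry=32+1=33). clock=32
Op 19: insert d.com -> 10.0.0.3 (expiry=32+2=34). clock=32
Op 20: tick 3 -> clock=35. purged={b.com,d.com}
Op 21: insert b.com -> 10.0.0.1 (expiry=35+3=38). clock=35
Op 22: insert a.com -> 10.0.0.3 (expiry=35+4=39). clock=35
Op 23: insert d.com -> 10.0.0.3 (expiry=35+4=39). clock=35
lookup a.com: present, ip=10.0.0.3 expiry=39 > clock=35

Answer: 10.0.0.3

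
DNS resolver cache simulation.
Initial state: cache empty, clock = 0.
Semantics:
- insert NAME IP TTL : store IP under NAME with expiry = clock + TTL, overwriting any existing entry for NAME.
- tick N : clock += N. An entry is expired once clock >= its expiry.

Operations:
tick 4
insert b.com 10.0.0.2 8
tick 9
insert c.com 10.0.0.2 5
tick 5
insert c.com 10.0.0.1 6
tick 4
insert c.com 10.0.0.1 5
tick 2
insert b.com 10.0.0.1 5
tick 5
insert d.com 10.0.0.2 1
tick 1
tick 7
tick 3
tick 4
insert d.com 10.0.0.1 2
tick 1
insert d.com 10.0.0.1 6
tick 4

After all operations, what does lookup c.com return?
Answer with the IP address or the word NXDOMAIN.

Op 1: tick 4 -> clock=4.
Op 2: insert b.com -> 10.0.0.2 (expiry=4+8=12). clock=4
Op 3: tick 9 -> clock=13. purged={b.com}
Op 4: insert c.com -> 10.0.0.2 (expiry=13+5=18). clock=13
Op 5: tick 5 -> clock=18. purged={c.com}
Op 6: insert c.com -> 10.0.0.1 (expiry=18+6=24). clock=18
Op 7: tick 4 -> clock=22.
Op 8: insert c.com -> 10.0.0.1 (expiry=22+5=27). clock=22
Op 9: tick 2 -> clock=24.
Op 10: insert b.com -> 10.0.0.1 (expiry=24+5=29). clock=24
Op 11: tick 5 -> clock=29. purged={b.com,c.com}
Op 12: insert d.com -> 10.0.0.2 (expiry=29+1=30). clock=29
Op 13: tick 1 -> clock=30. purged={d.com}
Op 14: tick 7 -> clock=37.
Op 15: tick 3 -> clock=40.
Op 16: tick 4 -> clock=44.
Op 17: insert d.com -> 10.0.0.1 (expiry=44+2=46). clock=44
Op 18: tick 1 -> clock=45.
Op 19: insert d.com -> 10.0.0.1 (expiry=45+6=51). clock=45
Op 20: tick 4 -> clock=49.
lookup c.com: not in cache (expired or never inserted)

Answer: NXDOMAIN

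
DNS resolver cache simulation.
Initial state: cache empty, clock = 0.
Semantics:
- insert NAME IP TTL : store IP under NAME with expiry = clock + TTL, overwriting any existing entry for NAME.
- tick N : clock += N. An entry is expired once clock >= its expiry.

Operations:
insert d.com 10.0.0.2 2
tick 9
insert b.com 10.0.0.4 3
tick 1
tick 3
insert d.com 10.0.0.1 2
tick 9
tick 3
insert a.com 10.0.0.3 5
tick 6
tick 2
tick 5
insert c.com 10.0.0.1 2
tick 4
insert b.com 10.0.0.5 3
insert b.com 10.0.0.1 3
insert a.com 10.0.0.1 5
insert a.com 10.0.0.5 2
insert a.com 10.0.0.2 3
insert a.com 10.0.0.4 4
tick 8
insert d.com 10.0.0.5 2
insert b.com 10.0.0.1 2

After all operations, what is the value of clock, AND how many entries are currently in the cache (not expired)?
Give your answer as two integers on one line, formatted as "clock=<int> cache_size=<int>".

Op 1: insert d.com -> 10.0.0.2 (expiry=0+2=2). clock=0
Op 2: tick 9 -> clock=9. purged={d.com}
Op 3: insert b.com -> 10.0.0.4 (expiry=9+3=12). clock=9
Op 4: tick 1 -> clock=10.
Op 5: tick 3 -> clock=13. purged={b.com}
Op 6: insert d.com -> 10.0.0.1 (expiry=13+2=15). clock=13
Op 7: tick 9 -> clock=22. purged={d.com}
Op 8: tick 3 -> clock=25.
Op 9: insert a.com -> 10.0.0.3 (expiry=25+5=30). clock=25
Op 10: tick 6 -> clock=31. purged={a.com}
Op 11: tick 2 -> clock=33.
Op 12: tick 5 -> clock=38.
Op 13: insert c.com -> 10.0.0.1 (expiry=38+2=40). clock=38
Op 14: tick 4 -> clock=42. purged={c.com}
Op 15: insert b.com -> 10.0.0.5 (expiry=42+3=45). clock=42
Op 16: insert b.com -> 10.0.0.1 (expiry=42+3=45). clock=42
Op 17: insert a.com -> 10.0.0.1 (expiry=42+5=47). clock=42
Op 18: insert a.com -> 10.0.0.5 (expiry=42+2=44). clock=42
Op 19: insert a.com -> 10.0.0.2 (expiry=42+3=45). clock=42
Op 20: insert a.com -> 10.0.0.4 (expiry=42+4=46). clock=42
Op 21: tick 8 -> clock=50. purged={a.com,b.com}
Op 22: insert d.com -> 10.0.0.5 (expiry=50+2=52). clock=50
Op 23: insert b.com -> 10.0.0.1 (expiry=50+2=52). clock=50
Final clock = 50
Final cache (unexpired): {b.com,d.com} -> size=2

Answer: clock=50 cache_size=2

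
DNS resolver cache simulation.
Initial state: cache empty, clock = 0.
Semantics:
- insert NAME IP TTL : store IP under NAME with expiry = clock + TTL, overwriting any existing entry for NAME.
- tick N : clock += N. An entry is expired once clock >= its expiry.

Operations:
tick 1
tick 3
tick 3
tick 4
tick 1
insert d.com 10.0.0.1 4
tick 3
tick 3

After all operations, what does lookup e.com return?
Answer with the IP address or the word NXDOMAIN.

Answer: NXDOMAIN

Derivation:
Op 1: tick 1 -> clock=1.
Op 2: tick 3 -> clock=4.
Op 3: tick 3 -> clock=7.
Op 4: tick 4 -> clock=11.
Op 5: tick 1 -> clock=12.
Op 6: insert d.com -> 10.0.0.1 (expiry=12+4=16). clock=12
Op 7: tick 3 -> clock=15.
Op 8: tick 3 -> clock=18. purged={d.com}
lookup e.com: not in cache (expired or never inserted)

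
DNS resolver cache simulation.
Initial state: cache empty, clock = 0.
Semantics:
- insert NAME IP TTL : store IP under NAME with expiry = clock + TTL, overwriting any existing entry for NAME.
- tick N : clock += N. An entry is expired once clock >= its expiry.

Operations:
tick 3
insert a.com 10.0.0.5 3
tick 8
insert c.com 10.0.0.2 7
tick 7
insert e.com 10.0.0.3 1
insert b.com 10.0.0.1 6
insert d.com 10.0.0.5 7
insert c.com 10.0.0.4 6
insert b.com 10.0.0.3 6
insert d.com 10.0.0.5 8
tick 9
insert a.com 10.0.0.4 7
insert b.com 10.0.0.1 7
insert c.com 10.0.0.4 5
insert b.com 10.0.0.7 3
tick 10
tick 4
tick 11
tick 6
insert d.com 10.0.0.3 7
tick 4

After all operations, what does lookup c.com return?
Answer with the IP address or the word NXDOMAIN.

Answer: NXDOMAIN

Derivation:
Op 1: tick 3 -> clock=3.
Op 2: insert a.com -> 10.0.0.5 (expiry=3+3=6). clock=3
Op 3: tick 8 -> clock=11. purged={a.com}
Op 4: insert c.com -> 10.0.0.2 (expiry=11+7=18). clock=11
Op 5: tick 7 -> clock=18. purged={c.com}
Op 6: insert e.com -> 10.0.0.3 (expiry=18+1=19). clock=18
Op 7: insert b.com -> 10.0.0.1 (expiry=18+6=24). clock=18
Op 8: insert d.com -> 10.0.0.5 (expiry=18+7=25). clock=18
Op 9: insert c.com -> 10.0.0.4 (expiry=18+6=24). clock=18
Op 10: insert b.com -> 10.0.0.3 (expiry=18+6=24). clock=18
Op 11: insert d.com -> 10.0.0.5 (expiry=18+8=26). clock=18
Op 12: tick 9 -> clock=27. purged={b.com,c.com,d.com,e.com}
Op 13: insert a.com -> 10.0.0.4 (expiry=27+7=34). clock=27
Op 14: insert b.com -> 10.0.0.1 (expiry=27+7=34). clock=27
Op 15: insert c.com -> 10.0.0.4 (expiry=27+5=32). clock=27
Op 16: insert b.com -> 10.0.0.7 (expiry=27+3=30). clock=27
Op 17: tick 10 -> clock=37. purged={a.com,b.com,c.com}
Op 18: tick 4 -> clock=41.
Op 19: tick 11 -> clock=52.
Op 20: tick 6 -> clock=58.
Op 21: insert d.com -> 10.0.0.3 (expiry=58+7=65). clock=58
Op 22: tick 4 -> clock=62.
lookup c.com: not in cache (expired or never inserted)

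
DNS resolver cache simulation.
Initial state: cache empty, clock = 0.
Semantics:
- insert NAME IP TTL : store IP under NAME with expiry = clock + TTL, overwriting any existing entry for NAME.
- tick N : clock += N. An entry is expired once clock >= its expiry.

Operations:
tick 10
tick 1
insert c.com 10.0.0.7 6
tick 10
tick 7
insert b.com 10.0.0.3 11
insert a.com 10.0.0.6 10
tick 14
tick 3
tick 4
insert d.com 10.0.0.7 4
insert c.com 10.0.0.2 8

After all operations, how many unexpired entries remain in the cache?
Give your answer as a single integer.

Answer: 2

Derivation:
Op 1: tick 10 -> clock=10.
Op 2: tick 1 -> clock=11.
Op 3: insert c.com -> 10.0.0.7 (expiry=11+6=17). clock=11
Op 4: tick 10 -> clock=21. purged={c.com}
Op 5: tick 7 -> clock=28.
Op 6: insert b.com -> 10.0.0.3 (expiry=28+11=39). clock=28
Op 7: insert a.com -> 10.0.0.6 (expiry=28+10=38). clock=28
Op 8: tick 14 -> clock=42. purged={a.com,b.com}
Op 9: tick 3 -> clock=45.
Op 10: tick 4 -> clock=49.
Op 11: insert d.com -> 10.0.0.7 (expiry=49+4=53). clock=49
Op 12: insert c.com -> 10.0.0.2 (expiry=49+8=57). clock=49
Final cache (unexpired): {c.com,d.com} -> size=2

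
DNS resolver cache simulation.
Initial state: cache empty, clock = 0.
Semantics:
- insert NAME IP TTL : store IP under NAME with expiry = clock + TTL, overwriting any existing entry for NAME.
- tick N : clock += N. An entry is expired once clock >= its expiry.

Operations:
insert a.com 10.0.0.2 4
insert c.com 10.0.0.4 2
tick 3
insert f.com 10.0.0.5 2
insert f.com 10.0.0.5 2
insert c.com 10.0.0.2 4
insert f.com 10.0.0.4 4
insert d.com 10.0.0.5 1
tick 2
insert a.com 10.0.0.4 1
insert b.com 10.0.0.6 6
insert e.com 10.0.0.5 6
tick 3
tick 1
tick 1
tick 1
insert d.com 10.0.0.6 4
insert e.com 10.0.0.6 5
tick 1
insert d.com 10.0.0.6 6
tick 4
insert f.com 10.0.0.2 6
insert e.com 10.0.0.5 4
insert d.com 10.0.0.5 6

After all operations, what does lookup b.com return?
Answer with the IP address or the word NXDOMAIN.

Answer: NXDOMAIN

Derivation:
Op 1: insert a.com -> 10.0.0.2 (expiry=0+4=4). clock=0
Op 2: insert c.com -> 10.0.0.4 (expiry=0+2=2). clock=0
Op 3: tick 3 -> clock=3. purged={c.com}
Op 4: insert f.com -> 10.0.0.5 (expiry=3+2=5). clock=3
Op 5: insert f.com -> 10.0.0.5 (expiry=3+2=5). clock=3
Op 6: insert c.com -> 10.0.0.2 (expiry=3+4=7). clock=3
Op 7: insert f.com -> 10.0.0.4 (expiry=3+4=7). clock=3
Op 8: insert d.com -> 10.0.0.5 (expiry=3+1=4). clock=3
Op 9: tick 2 -> clock=5. purged={a.com,d.com}
Op 10: insert a.com -> 10.0.0.4 (expiry=5+1=6). clock=5
Op 11: insert b.com -> 10.0.0.6 (expiry=5+6=11). clock=5
Op 12: insert e.com -> 10.0.0.5 (expiry=5+6=11). clock=5
Op 13: tick 3 -> clock=8. purged={a.com,c.com,f.com}
Op 14: tick 1 -> clock=9.
Op 15: tick 1 -> clock=10.
Op 16: tick 1 -> clock=11. purged={b.com,e.com}
Op 17: insert d.com -> 10.0.0.6 (expiry=11+4=15). clock=11
Op 18: insert e.com -> 10.0.0.6 (expiry=11+5=16). clock=11
Op 19: tick 1 -> clock=12.
Op 20: insert d.com -> 10.0.0.6 (expiry=12+6=18). clock=12
Op 21: tick 4 -> clock=16. purged={e.com}
Op 22: insert f.com -> 10.0.0.2 (expiry=16+6=22). clock=16
Op 23: insert e.com -> 10.0.0.5 (expiry=16+4=20). clock=16
Op 24: insert d.com -> 10.0.0.5 (expiry=16+6=22). clock=16
lookup b.com: not in cache (expired or never inserted)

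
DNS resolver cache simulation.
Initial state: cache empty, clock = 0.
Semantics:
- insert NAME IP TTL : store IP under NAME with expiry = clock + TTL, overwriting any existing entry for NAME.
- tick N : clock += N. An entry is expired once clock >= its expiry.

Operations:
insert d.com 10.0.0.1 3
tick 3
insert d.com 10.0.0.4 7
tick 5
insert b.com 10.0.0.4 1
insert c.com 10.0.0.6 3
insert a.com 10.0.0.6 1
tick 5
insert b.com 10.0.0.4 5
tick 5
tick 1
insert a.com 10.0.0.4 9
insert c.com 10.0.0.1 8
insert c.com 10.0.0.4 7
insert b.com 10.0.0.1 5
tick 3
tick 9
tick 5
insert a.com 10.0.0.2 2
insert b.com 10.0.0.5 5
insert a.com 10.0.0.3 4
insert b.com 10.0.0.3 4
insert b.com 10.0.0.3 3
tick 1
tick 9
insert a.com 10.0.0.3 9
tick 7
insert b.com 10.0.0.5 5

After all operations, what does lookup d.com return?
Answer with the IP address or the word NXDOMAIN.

Answer: NXDOMAIN

Derivation:
Op 1: insert d.com -> 10.0.0.1 (expiry=0+3=3). clock=0
Op 2: tick 3 -> clock=3. purged={d.com}
Op 3: insert d.com -> 10.0.0.4 (expiry=3+7=10). clock=3
Op 4: tick 5 -> clock=8.
Op 5: insert b.com -> 10.0.0.4 (expiry=8+1=9). clock=8
Op 6: insert c.com -> 10.0.0.6 (expiry=8+3=11). clock=8
Op 7: insert a.com -> 10.0.0.6 (expiry=8+1=9). clock=8
Op 8: tick 5 -> clock=13. purged={a.com,b.com,c.com,d.com}
Op 9: insert b.com -> 10.0.0.4 (expiry=13+5=18). clock=13
Op 10: tick 5 -> clock=18. purged={b.com}
Op 11: tick 1 -> clock=19.
Op 12: insert a.com -> 10.0.0.4 (expiry=19+9=28). clock=19
Op 13: insert c.com -> 10.0.0.1 (expiry=19+8=27). clock=19
Op 14: insert c.com -> 10.0.0.4 (expiry=19+7=26). clock=19
Op 15: insert b.com -> 10.0.0.1 (expiry=19+5=24). clock=19
Op 16: tick 3 -> clock=22.
Op 17: tick 9 -> clock=31. purged={a.com,b.com,c.com}
Op 18: tick 5 -> clock=36.
Op 19: insert a.com -> 10.0.0.2 (expiry=36+2=38). clock=36
Op 20: insert b.com -> 10.0.0.5 (expiry=36+5=41). clock=36
Op 21: insert a.com -> 10.0.0.3 (expiry=36+4=40). clock=36
Op 22: insert b.com -> 10.0.0.3 (expiry=36+4=40). clock=36
Op 23: insert b.com -> 10.0.0.3 (expiry=36+3=39). clock=36
Op 24: tick 1 -> clock=37.
Op 25: tick 9 -> clock=46. purged={a.com,b.com}
Op 26: insert a.com -> 10.0.0.3 (expiry=46+9=55). clock=46
Op 27: tick 7 -> clock=53.
Op 28: insert b.com -> 10.0.0.5 (expiry=53+5=58). clock=53
lookup d.com: not in cache (expired or never inserted)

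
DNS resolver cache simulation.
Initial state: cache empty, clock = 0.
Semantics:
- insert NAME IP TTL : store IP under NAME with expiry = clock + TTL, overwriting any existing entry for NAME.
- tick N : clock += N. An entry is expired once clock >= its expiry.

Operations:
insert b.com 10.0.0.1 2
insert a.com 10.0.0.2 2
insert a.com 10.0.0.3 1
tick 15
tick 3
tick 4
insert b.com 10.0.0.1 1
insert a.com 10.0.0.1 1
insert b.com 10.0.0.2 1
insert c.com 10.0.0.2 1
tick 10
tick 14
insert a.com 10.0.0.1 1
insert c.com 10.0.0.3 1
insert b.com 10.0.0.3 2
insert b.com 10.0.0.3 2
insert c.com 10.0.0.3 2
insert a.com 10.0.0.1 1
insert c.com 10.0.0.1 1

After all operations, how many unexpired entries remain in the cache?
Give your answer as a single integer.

Answer: 3

Derivation:
Op 1: insert b.com -> 10.0.0.1 (expiry=0+2=2). clock=0
Op 2: insert a.com -> 10.0.0.2 (expiry=0+2=2). clock=0
Op 3: insert a.com -> 10.0.0.3 (expiry=0+1=1). clock=0
Op 4: tick 15 -> clock=15. purged={a.com,b.com}
Op 5: tick 3 -> clock=18.
Op 6: tick 4 -> clock=22.
Op 7: insert b.com -> 10.0.0.1 (expiry=22+1=23). clock=22
Op 8: insert a.com -> 10.0.0.1 (expiry=22+1=23). clock=22
Op 9: insert b.com -> 10.0.0.2 (expiry=22+1=23). clock=22
Op 10: insert c.com -> 10.0.0.2 (expiry=22+1=23). clock=22
Op 11: tick 10 -> clock=32. purged={a.com,b.com,c.com}
Op 12: tick 14 -> clock=46.
Op 13: insert a.com -> 10.0.0.1 (expiry=46+1=47). clock=46
Op 14: insert c.com -> 10.0.0.3 (expiry=46+1=47). clock=46
Op 15: insert b.com -> 10.0.0.3 (expiry=46+2=48). clock=46
Op 16: insert b.com -> 10.0.0.3 (expiry=46+2=48). clock=46
Op 17: insert c.com -> 10.0.0.3 (expiry=46+2=48). clock=46
Op 18: insert a.com -> 10.0.0.1 (expiry=46+1=47). clock=46
Op 19: insert c.com -> 10.0.0.1 (expiry=46+1=47). clock=46
Final cache (unexpired): {a.com,b.com,c.com} -> size=3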